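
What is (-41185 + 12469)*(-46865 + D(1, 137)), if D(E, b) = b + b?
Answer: 1337907156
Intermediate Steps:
D(E, b) = 2*b
(-41185 + 12469)*(-46865 + D(1, 137)) = (-41185 + 12469)*(-46865 + 2*137) = -28716*(-46865 + 274) = -28716*(-46591) = 1337907156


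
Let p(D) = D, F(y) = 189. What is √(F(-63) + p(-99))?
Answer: 3*√10 ≈ 9.4868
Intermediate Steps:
√(F(-63) + p(-99)) = √(189 - 99) = √90 = 3*√10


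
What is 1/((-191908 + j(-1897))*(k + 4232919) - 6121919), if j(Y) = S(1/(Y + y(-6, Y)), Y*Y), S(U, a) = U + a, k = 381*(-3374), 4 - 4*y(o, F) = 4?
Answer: 1897/19047757217044957 ≈ 9.9592e-14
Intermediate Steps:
y(o, F) = 0 (y(o, F) = 1 - 1/4*4 = 1 - 1 = 0)
k = -1285494
j(Y) = 1/Y + Y**2 (j(Y) = 1/(Y + 0) + Y*Y = 1/Y + Y**2)
1/((-191908 + j(-1897))*(k + 4232919) - 6121919) = 1/((-191908 + (1 + (-1897)**3)/(-1897))*(-1285494 + 4232919) - 6121919) = 1/((-191908 - (1 - 6826561273)/1897)*2947425 - 6121919) = 1/((-191908 - 1/1897*(-6826561272))*2947425 - 6121919) = 1/((-191908 + 6826561272/1897)*2947425 - 6121919) = 1/((6462511796/1897)*2947425 - 6121919) = 1/(19047768830325300/1897 - 6121919) = 1/(19047757217044957/1897) = 1897/19047757217044957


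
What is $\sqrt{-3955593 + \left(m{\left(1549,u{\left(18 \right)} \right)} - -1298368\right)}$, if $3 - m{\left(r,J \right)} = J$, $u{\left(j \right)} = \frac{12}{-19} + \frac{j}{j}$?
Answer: $\frac{5 i \sqrt{38370291}}{19} \approx 1630.1 i$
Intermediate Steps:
$u{\left(j \right)} = \frac{7}{19}$ ($u{\left(j \right)} = 12 \left(- \frac{1}{19}\right) + 1 = - \frac{12}{19} + 1 = \frac{7}{19}$)
$m{\left(r,J \right)} = 3 - J$
$\sqrt{-3955593 + \left(m{\left(1549,u{\left(18 \right)} \right)} - -1298368\right)} = \sqrt{-3955593 + \left(\left(3 - \frac{7}{19}\right) - -1298368\right)} = \sqrt{-3955593 + \left(\left(3 - \frac{7}{19}\right) + 1298368\right)} = \sqrt{-3955593 + \left(\frac{50}{19} + 1298368\right)} = \sqrt{-3955593 + \frac{24669042}{19}} = \sqrt{- \frac{50487225}{19}} = \frac{5 i \sqrt{38370291}}{19}$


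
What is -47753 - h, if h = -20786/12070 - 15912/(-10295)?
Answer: -8357460402/175015 ≈ -47753.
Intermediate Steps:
h = -30893/175015 (h = -20786*1/12070 - 15912*(-1/10295) = -10393/6035 + 15912/10295 = -30893/175015 ≈ -0.17652)
-47753 - h = -47753 - 1*(-30893/175015) = -47753 + 30893/175015 = -8357460402/175015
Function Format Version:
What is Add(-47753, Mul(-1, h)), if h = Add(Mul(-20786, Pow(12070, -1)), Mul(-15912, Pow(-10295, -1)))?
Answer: Rational(-8357460402, 175015) ≈ -47753.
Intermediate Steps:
h = Rational(-30893, 175015) (h = Add(Mul(-20786, Rational(1, 12070)), Mul(-15912, Rational(-1, 10295))) = Add(Rational(-10393, 6035), Rational(15912, 10295)) = Rational(-30893, 175015) ≈ -0.17652)
Add(-47753, Mul(-1, h)) = Add(-47753, Mul(-1, Rational(-30893, 175015))) = Add(-47753, Rational(30893, 175015)) = Rational(-8357460402, 175015)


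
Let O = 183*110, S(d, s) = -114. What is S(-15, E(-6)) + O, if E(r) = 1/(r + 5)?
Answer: 20016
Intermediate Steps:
E(r) = 1/(5 + r)
O = 20130
S(-15, E(-6)) + O = -114 + 20130 = 20016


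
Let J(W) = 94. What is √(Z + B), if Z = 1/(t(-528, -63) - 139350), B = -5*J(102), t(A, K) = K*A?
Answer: I*√5289492622206/106086 ≈ 21.679*I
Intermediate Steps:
t(A, K) = A*K
B = -470 (B = -5*94 = -470)
Z = -1/106086 (Z = 1/(-528*(-63) - 139350) = 1/(33264 - 139350) = 1/(-106086) = -1/106086 ≈ -9.4263e-6)
√(Z + B) = √(-1/106086 - 470) = √(-49860421/106086) = I*√5289492622206/106086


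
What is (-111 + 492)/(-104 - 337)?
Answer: -127/147 ≈ -0.86395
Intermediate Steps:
(-111 + 492)/(-104 - 337) = 381/(-441) = 381*(-1/441) = -127/147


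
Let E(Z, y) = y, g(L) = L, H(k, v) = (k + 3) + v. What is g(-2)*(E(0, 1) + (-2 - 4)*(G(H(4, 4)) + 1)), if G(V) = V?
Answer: 142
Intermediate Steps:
H(k, v) = 3 + k + v (H(k, v) = (3 + k) + v = 3 + k + v)
g(-2)*(E(0, 1) + (-2 - 4)*(G(H(4, 4)) + 1)) = -2*(1 + (-2 - 4)*((3 + 4 + 4) + 1)) = -2*(1 - 6*(11 + 1)) = -2*(1 - 6*12) = -2*(1 - 72) = -2*(-71) = 142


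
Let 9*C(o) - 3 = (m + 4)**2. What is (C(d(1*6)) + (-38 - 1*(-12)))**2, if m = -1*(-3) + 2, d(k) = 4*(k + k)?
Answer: 2500/9 ≈ 277.78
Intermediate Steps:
d(k) = 8*k (d(k) = 4*(2*k) = 8*k)
m = 5 (m = 3 + 2 = 5)
C(o) = 28/3 (C(o) = 1/3 + (5 + 4)**2/9 = 1/3 + (1/9)*9**2 = 1/3 + (1/9)*81 = 1/3 + 9 = 28/3)
(C(d(1*6)) + (-38 - 1*(-12)))**2 = (28/3 + (-38 - 1*(-12)))**2 = (28/3 + (-38 + 12))**2 = (28/3 - 26)**2 = (-50/3)**2 = 2500/9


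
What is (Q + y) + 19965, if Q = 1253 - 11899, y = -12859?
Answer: -3540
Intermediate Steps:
Q = -10646
(Q + y) + 19965 = (-10646 - 12859) + 19965 = -23505 + 19965 = -3540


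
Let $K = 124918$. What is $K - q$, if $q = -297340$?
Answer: $422258$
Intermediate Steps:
$K - q = 124918 - -297340 = 124918 + 297340 = 422258$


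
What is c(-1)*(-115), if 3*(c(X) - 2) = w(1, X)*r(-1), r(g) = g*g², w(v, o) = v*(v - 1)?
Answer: -230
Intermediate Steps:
w(v, o) = v*(-1 + v)
r(g) = g³
c(X) = 2 (c(X) = 2 + ((1*(-1 + 1))*(-1)³)/3 = 2 + ((1*0)*(-1))/3 = 2 + (0*(-1))/3 = 2 + (⅓)*0 = 2 + 0 = 2)
c(-1)*(-115) = 2*(-115) = -230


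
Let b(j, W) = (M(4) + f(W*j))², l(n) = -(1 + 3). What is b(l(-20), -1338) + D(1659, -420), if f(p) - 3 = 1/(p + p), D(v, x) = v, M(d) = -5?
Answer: 190539206593/114575616 ≈ 1663.0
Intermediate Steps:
l(n) = -4 (l(n) = -1*4 = -4)
f(p) = 3 + 1/(2*p) (f(p) = 3 + 1/(p + p) = 3 + 1/(2*p))
b(j, W) = (-2 + 1/(2*W*j))² (b(j, W) = (-5 + (3 + 1/(2*((W*j)))))² = (-5 + (3 + (1/(W*j))/2))² = (-5 + (3 + 1/(2*W*j)))² = (-2 + 1/(2*W*j))²)
b(l(-20), -1338) + D(1659, -420) = (¼)*(1 - 4*(-1338)*(-4))²/((-1338)²*(-4)²) + 1659 = (¼)*(1/1790244)*(1/16)*(1 - 21408)² + 1659 = (¼)*(1/1790244)*(1/16)*(-21407)² + 1659 = (¼)*(1/1790244)*(1/16)*458259649 + 1659 = 458259649/114575616 + 1659 = 190539206593/114575616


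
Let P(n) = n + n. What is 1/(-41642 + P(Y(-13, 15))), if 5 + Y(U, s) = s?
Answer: -1/41622 ≈ -2.4026e-5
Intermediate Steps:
Y(U, s) = -5 + s
P(n) = 2*n
1/(-41642 + P(Y(-13, 15))) = 1/(-41642 + 2*(-5 + 15)) = 1/(-41642 + 2*10) = 1/(-41642 + 20) = 1/(-41622) = -1/41622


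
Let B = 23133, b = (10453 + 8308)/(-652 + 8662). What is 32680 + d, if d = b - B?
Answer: 76490231/8010 ≈ 9549.3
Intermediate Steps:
b = 18761/8010 ≈ 2.3422
d = -185276569/8010 (d = 18761/8010 - 1*23133 = 18761/8010 - 23133 = -185276569/8010 ≈ -23131.)
32680 + d = 32680 - 185276569/8010 = 76490231/8010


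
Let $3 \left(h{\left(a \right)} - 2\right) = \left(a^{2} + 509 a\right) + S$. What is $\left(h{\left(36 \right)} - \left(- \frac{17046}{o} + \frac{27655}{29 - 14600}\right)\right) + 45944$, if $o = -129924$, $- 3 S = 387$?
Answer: $\frac{68096278047}{1298438} \approx 52445.0$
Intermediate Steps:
$S = -129$ ($S = \left(- \frac{1}{3}\right) 387 = -129$)
$h{\left(a \right)} = -41 + \frac{a^{2}}{3} + \frac{509 a}{3}$ ($h{\left(a \right)} = 2 + \frac{\left(a^{2} + 509 a\right) - 129}{3} = 2 + \frac{-129 + a^{2} + 509 a}{3} = 2 + \left(-43 + \frac{a^{2}}{3} + \frac{509 a}{3}\right) = -41 + \frac{a^{2}}{3} + \frac{509 a}{3}$)
$\left(h{\left(36 \right)} - \left(- \frac{17046}{o} + \frac{27655}{29 - 14600}\right)\right) + 45944 = \left(\left(-41 + \frac{36^{2}}{3} + \frac{509}{3} \cdot 36\right) - \left(\frac{947}{7218} + \frac{27655}{29 - 14600}\right)\right) + 45944 = \left(\left(-41 + \frac{1}{3} \cdot 1296 + 6108\right) - \left(\frac{947}{7218} + \frac{27655}{29 - 14600}\right)\right) + 45944 = \left(\left(-41 + 432 + 6108\right) - \left(\frac{947}{7218} + \frac{27655}{-14571}\right)\right) + 45944 = \left(6499 - - \frac{2294013}{1298438}\right) + 45944 = \left(6499 + \left(- \frac{947}{7218} + \frac{27655}{14571}\right)\right) + 45944 = \left(6499 + \frac{2294013}{1298438}\right) + 45944 = \frac{8440842575}{1298438} + 45944 = \frac{68096278047}{1298438}$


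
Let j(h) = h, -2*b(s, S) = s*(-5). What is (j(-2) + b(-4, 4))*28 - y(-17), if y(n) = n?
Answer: -319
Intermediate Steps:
b(s, S) = 5*s/2 (b(s, S) = -s*(-5)/2 = -(-5)*s/2 = 5*s/2)
(j(-2) + b(-4, 4))*28 - y(-17) = (-2 + (5/2)*(-4))*28 - 1*(-17) = (-2 - 10)*28 + 17 = -12*28 + 17 = -336 + 17 = -319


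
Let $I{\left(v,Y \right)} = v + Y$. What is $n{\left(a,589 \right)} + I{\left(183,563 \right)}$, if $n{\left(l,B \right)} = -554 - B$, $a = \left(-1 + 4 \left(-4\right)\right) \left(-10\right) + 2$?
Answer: $-397$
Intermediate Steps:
$I{\left(v,Y \right)} = Y + v$
$a = 172$ ($a = \left(-1 - 16\right) \left(-10\right) + 2 = \left(-17\right) \left(-10\right) + 2 = 170 + 2 = 172$)
$n{\left(a,589 \right)} + I{\left(183,563 \right)} = \left(-554 - 589\right) + \left(563 + 183\right) = \left(-554 - 589\right) + 746 = -1143 + 746 = -397$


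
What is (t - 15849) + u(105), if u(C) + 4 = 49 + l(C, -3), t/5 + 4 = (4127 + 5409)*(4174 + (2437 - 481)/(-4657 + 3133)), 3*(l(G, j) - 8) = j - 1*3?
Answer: 25265291914/127 ≈ 1.9894e+8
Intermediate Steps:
l(G, j) = 7 + j/3 (l(G, j) = 8 + (j - 1*3)/3 = 8 + (j - 3)/3 = 8 + (-3 + j)/3 = 8 + (-1 + j/3) = 7 + j/3)
t = 25267298260/127 (t = -20 + 5*((4127 + 5409)*(4174 + (2437 - 481)/(-4657 + 3133))) = -20 + 5*(9536*(4174 + 1956/(-1524))) = -20 + 5*(9536*(4174 + 1956*(-1/1524))) = -20 + 5*(9536*(4174 - 163/127)) = -20 + 5*(9536*(529935/127)) = -20 + 5*(5053460160/127) = -20 + 25267300800/127 = 25267298260/127 ≈ 1.9896e+8)
u(C) = 51 (u(C) = -4 + (49 + (7 + (1/3)*(-3))) = -4 + (49 + (7 - 1)) = -4 + (49 + 6) = -4 + 55 = 51)
(t - 15849) + u(105) = (25267298260/127 - 15849) + 51 = 25265285437/127 + 51 = 25265291914/127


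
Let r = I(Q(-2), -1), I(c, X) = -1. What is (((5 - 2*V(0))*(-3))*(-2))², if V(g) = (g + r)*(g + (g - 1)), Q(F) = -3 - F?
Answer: 324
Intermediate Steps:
r = -1
V(g) = (-1 + g)*(-1 + 2*g) (V(g) = (g - 1)*(g + (g - 1)) = (-1 + g)*(g + (-1 + g)) = (-1 + g)*(-1 + 2*g))
(((5 - 2*V(0))*(-3))*(-2))² = (((5 - 2*(1 - 3*0 + 2*0²))*(-3))*(-2))² = (((5 - 2*(1 + 0 + 2*0))*(-3))*(-2))² = (((5 - 2*(1 + 0 + 0))*(-3))*(-2))² = (((5 - 2*1)*(-3))*(-2))² = (((5 - 2)*(-3))*(-2))² = ((3*(-3))*(-2))² = (-9*(-2))² = 18² = 324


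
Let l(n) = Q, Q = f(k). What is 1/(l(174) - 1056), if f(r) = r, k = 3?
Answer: -1/1053 ≈ -0.00094967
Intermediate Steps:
Q = 3
l(n) = 3
1/(l(174) - 1056) = 1/(3 - 1056) = 1/(-1053) = -1/1053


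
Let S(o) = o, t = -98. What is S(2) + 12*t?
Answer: -1174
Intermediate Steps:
S(2) + 12*t = 2 + 12*(-98) = 2 - 1176 = -1174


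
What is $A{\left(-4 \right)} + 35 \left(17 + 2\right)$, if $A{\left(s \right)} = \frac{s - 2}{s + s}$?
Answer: $\frac{2663}{4} \approx 665.75$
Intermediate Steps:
$A{\left(s \right)} = \frac{-2 + s}{2 s}$
$A{\left(-4 \right)} + 35 \left(17 + 2\right) = \frac{-2 - 4}{2 \left(-4\right)} + 35 \left(17 + 2\right) = \frac{1}{2} \left(- \frac{1}{4}\right) \left(-6\right) + 35 \cdot 19 = \frac{3}{4} + 665 = \frac{2663}{4}$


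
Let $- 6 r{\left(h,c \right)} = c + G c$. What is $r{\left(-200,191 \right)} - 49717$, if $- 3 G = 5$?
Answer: $- \frac{447262}{9} \approx -49696.0$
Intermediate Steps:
$G = - \frac{5}{3}$ ($G = \left(- \frac{1}{3}\right) 5 = - \frac{5}{3} \approx -1.6667$)
$r{\left(h,c \right)} = \frac{c}{9}$ ($r{\left(h,c \right)} = - \frac{c - \frac{5 c}{3}}{6} = - \frac{\left(- \frac{2}{3}\right) c}{6} = \frac{c}{9}$)
$r{\left(-200,191 \right)} - 49717 = \frac{1}{9} \cdot 191 - 49717 = \frac{191}{9} - 49717 = - \frac{447262}{9}$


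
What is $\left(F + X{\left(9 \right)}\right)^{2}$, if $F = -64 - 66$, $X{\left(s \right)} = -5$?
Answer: $18225$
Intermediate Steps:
$F = -130$ ($F = -64 - 66 = -130$)
$\left(F + X{\left(9 \right)}\right)^{2} = \left(-130 - 5\right)^{2} = \left(-135\right)^{2} = 18225$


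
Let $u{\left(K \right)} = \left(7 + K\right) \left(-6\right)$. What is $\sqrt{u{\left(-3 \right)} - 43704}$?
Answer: $4 i \sqrt{2733} \approx 209.11 i$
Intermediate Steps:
$u{\left(K \right)} = -42 - 6 K$
$\sqrt{u{\left(-3 \right)} - 43704} = \sqrt{\left(-42 - -18\right) - 43704} = \sqrt{\left(-42 + 18\right) - 43704} = \sqrt{-24 - 43704} = \sqrt{-43728} = 4 i \sqrt{2733}$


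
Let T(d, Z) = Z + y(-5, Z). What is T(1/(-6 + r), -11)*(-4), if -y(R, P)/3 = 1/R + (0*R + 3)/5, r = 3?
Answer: 244/5 ≈ 48.800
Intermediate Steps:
y(R, P) = -9/5 - 3/R (y(R, P) = -3*(1/R + (0*R + 3)/5) = -3*(1/R + (0 + 3)*(1/5)) = -3*(1/R + 3*(1/5)) = -3*(1/R + 3/5) = -3*(3/5 + 1/R) = -9/5 - 3/R)
T(d, Z) = -6/5 + Z (T(d, Z) = Z + (-9/5 - 3/(-5)) = Z + (-9/5 - 3*(-1/5)) = Z + (-9/5 + 3/5) = Z - 6/5 = -6/5 + Z)
T(1/(-6 + r), -11)*(-4) = (-6/5 - 11)*(-4) = -61/5*(-4) = 244/5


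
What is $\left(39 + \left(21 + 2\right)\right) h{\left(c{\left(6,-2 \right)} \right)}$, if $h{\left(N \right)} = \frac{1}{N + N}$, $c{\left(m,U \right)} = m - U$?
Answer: $\frac{31}{8} \approx 3.875$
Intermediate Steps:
$h{\left(N \right)} = \frac{1}{2 N}$
$\left(39 + \left(21 + 2\right)\right) h{\left(c{\left(6,-2 \right)} \right)} = \left(39 + \left(21 + 2\right)\right) \frac{1}{2 \left(6 - -2\right)} = \left(39 + 23\right) \frac{1}{2 \left(6 + 2\right)} = 62 \frac{1}{2 \cdot 8} = 62 \cdot \frac{1}{2} \cdot \frac{1}{8} = 62 \cdot \frac{1}{16} = \frac{31}{8}$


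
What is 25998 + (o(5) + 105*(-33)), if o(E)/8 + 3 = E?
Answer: 22549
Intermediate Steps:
o(E) = -24 + 8*E
25998 + (o(5) + 105*(-33)) = 25998 + ((-24 + 8*5) + 105*(-33)) = 25998 + ((-24 + 40) - 3465) = 25998 + (16 - 3465) = 25998 - 3449 = 22549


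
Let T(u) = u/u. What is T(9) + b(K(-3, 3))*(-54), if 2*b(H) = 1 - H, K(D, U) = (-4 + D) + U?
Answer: -134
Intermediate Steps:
T(u) = 1
K(D, U) = -4 + D + U
b(H) = 1/2 - H/2 (b(H) = (1 - H)/2 = 1/2 - H/2)
T(9) + b(K(-3, 3))*(-54) = 1 + (1/2 - (-4 - 3 + 3)/2)*(-54) = 1 + (1/2 - 1/2*(-4))*(-54) = 1 + (1/2 + 2)*(-54) = 1 + (5/2)*(-54) = 1 - 135 = -134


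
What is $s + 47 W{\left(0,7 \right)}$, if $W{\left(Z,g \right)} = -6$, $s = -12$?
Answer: $-294$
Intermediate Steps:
$s + 47 W{\left(0,7 \right)} = -12 + 47 \left(-6\right) = -12 - 282 = -294$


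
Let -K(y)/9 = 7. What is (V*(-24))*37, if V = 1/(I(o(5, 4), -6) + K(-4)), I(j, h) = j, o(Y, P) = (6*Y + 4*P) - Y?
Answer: 444/11 ≈ 40.364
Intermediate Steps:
K(y) = -63 (K(y) = -9*7 = -63)
o(Y, P) = 4*P + 5*Y (o(Y, P) = (4*P + 6*Y) - Y = 4*P + 5*Y)
V = -1/22 (V = 1/((4*4 + 5*5) - 63) = 1/((16 + 25) - 63) = 1/(41 - 63) = 1/(-22) = -1/22 ≈ -0.045455)
(V*(-24))*37 = -1/22*(-24)*37 = (12/11)*37 = 444/11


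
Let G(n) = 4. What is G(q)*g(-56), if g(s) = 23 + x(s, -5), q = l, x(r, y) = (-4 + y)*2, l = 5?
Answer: 20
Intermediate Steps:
x(r, y) = -8 + 2*y
q = 5
g(s) = 5 (g(s) = 23 + (-8 + 2*(-5)) = 23 + (-8 - 10) = 23 - 18 = 5)
G(q)*g(-56) = 4*5 = 20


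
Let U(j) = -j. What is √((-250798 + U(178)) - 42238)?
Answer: I*√293214 ≈ 541.49*I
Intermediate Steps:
√((-250798 + U(178)) - 42238) = √((-250798 - 1*178) - 42238) = √((-250798 - 178) - 42238) = √(-250976 - 42238) = √(-293214) = I*√293214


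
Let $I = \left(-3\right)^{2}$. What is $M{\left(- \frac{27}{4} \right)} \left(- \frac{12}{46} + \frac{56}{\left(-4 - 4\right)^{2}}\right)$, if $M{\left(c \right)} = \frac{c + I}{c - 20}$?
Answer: $- \frac{1017}{19688} \approx -0.051656$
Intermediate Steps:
$I = 9$
$M{\left(c \right)} = \frac{9 + c}{-20 + c}$ ($M{\left(c \right)} = \frac{c + 9}{c - 20} = \frac{9 + c}{-20 + c}$)
$M{\left(- \frac{27}{4} \right)} \left(- \frac{12}{46} + \frac{56}{\left(-4 - 4\right)^{2}}\right) = \frac{9 - \frac{27}{4}}{-20 - \frac{27}{4}} \left(- \frac{12}{46} + \frac{56}{\left(-4 - 4\right)^{2}}\right) = \frac{9 - \frac{27}{4}}{-20 - \frac{27}{4}} \left(\left(-12\right) \frac{1}{46} + \frac{56}{\left(-8\right)^{2}}\right) = \frac{9 - \frac{27}{4}}{-20 - \frac{27}{4}} \left(- \frac{6}{23} + \frac{56}{64}\right) = \frac{1}{- \frac{107}{4}} \cdot \frac{9}{4} \left(- \frac{6}{23} + 56 \cdot \frac{1}{64}\right) = \left(- \frac{4}{107}\right) \frac{9}{4} \left(- \frac{6}{23} + \frac{7}{8}\right) = \left(- \frac{9}{107}\right) \frac{113}{184} = - \frac{1017}{19688}$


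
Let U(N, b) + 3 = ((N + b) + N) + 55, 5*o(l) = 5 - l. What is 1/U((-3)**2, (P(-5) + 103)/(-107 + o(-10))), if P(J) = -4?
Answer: 104/7181 ≈ 0.014483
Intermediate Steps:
o(l) = 1 - l/5 (o(l) = (5 - l)/5 = 1 - l/5)
U(N, b) = 52 + b + 2*N (U(N, b) = -3 + (((N + b) + N) + 55) = -3 + ((b + 2*N) + 55) = -3 + (55 + b + 2*N) = 52 + b + 2*N)
1/U((-3)**2, (P(-5) + 103)/(-107 + o(-10))) = 1/(52 + (-4 + 103)/(-107 + (1 - 1/5*(-10))) + 2*(-3)**2) = 1/(52 + 99/(-107 + (1 + 2)) + 2*9) = 1/(52 + 99/(-107 + 3) + 18) = 1/(52 + 99/(-104) + 18) = 1/(52 + 99*(-1/104) + 18) = 1/(52 - 99/104 + 18) = 1/(7181/104) = 104/7181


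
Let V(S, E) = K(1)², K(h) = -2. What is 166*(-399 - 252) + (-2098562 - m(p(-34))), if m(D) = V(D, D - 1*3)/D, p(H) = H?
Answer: -37512674/17 ≈ -2.2066e+6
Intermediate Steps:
V(S, E) = 4 (V(S, E) = (-2)² = 4)
m(D) = 4/D
166*(-399 - 252) + (-2098562 - m(p(-34))) = 166*(-399 - 252) + (-2098562 - 4/(-34)) = 166*(-651) + (-2098562 - 4*(-1)/34) = -108066 + (-2098562 - 1*(-2/17)) = -108066 + (-2098562 + 2/17) = -108066 - 35675552/17 = -37512674/17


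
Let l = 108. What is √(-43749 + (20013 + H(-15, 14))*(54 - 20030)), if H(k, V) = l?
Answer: I*√401980845 ≈ 20049.0*I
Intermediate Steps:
H(k, V) = 108
√(-43749 + (20013 + H(-15, 14))*(54 - 20030)) = √(-43749 + (20013 + 108)*(54 - 20030)) = √(-43749 + 20121*(-19976)) = √(-43749 - 401937096) = √(-401980845) = I*√401980845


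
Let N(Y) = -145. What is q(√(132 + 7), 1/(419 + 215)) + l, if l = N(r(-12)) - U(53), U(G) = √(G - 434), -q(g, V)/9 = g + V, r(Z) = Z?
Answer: -91939/634 - 9*√139 - I*√381 ≈ -251.12 - 19.519*I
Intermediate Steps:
q(g, V) = -9*V - 9*g (q(g, V) = -9*(g + V) = -9*(V + g) = -9*V - 9*g)
U(G) = √(-434 + G)
l = -145 - I*√381 (l = -145 - √(-434 + 53) = -145 - √(-381) = -145 - I*√381 ≈ -145.0 - 19.519*I)
q(√(132 + 7), 1/(419 + 215)) + l = (-9/(419 + 215) - 9*√(132 + 7)) + (-145 - I*√381) = (-9/634 - 9*√139) + (-145 - I*√381) = -91939/634 - 9*√139 - I*√381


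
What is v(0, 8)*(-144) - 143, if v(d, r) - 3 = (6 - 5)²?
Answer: -719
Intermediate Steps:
v(d, r) = 4 (v(d, r) = 3 + (6 - 5)² = 3 + 1² = 3 + 1 = 4)
v(0, 8)*(-144) - 143 = 4*(-144) - 143 = -576 - 143 = -719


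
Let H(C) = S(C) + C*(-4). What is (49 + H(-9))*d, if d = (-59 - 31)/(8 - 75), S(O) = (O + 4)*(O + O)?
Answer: 15750/67 ≈ 235.07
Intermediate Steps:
S(O) = 2*O*(4 + O) (S(O) = (4 + O)*(2*O) = 2*O*(4 + O))
H(C) = -4*C + 2*C*(4 + C) (H(C) = 2*C*(4 + C) + C*(-4) = 2*C*(4 + C) - 4*C = -4*C + 2*C*(4 + C))
d = 90/67 (d = -90/(-67) = -90*(-1/67) = 90/67 ≈ 1.3433)
(49 + H(-9))*d = (49 + 2*(-9)*(2 - 9))*(90/67) = (49 + 2*(-9)*(-7))*(90/67) = (49 + 126)*(90/67) = 175*(90/67) = 15750/67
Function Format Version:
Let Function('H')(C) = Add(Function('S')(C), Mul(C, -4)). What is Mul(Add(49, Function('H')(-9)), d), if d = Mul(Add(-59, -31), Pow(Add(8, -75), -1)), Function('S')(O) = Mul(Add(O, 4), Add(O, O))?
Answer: Rational(15750, 67) ≈ 235.07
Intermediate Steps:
Function('S')(O) = Mul(2, O, Add(4, O)) (Function('S')(O) = Mul(Add(4, O), Mul(2, O)) = Mul(2, O, Add(4, O)))
Function('H')(C) = Add(Mul(-4, C), Mul(2, C, Add(4, C))) (Function('H')(C) = Add(Mul(2, C, Add(4, C)), Mul(C, -4)) = Add(Mul(2, C, Add(4, C)), Mul(-4, C)) = Add(Mul(-4, C), Mul(2, C, Add(4, C))))
d = Rational(90, 67) (d = Mul(-90, Pow(-67, -1)) = Mul(-90, Rational(-1, 67)) = Rational(90, 67) ≈ 1.3433)
Mul(Add(49, Function('H')(-9)), d) = Mul(Add(49, Mul(2, -9, Add(2, -9))), Rational(90, 67)) = Mul(Add(49, Mul(2, -9, -7)), Rational(90, 67)) = Mul(Add(49, 126), Rational(90, 67)) = Mul(175, Rational(90, 67)) = Rational(15750, 67)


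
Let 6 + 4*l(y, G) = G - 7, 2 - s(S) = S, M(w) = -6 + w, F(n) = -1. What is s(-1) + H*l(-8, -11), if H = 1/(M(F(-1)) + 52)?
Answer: 43/15 ≈ 2.8667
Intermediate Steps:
s(S) = 2 - S
l(y, G) = -13/4 + G/4 (l(y, G) = -3/2 + (G - 7)/4 = -3/2 + (-7 + G)/4 = -3/2 + (-7/4 + G/4) = -13/4 + G/4)
H = 1/45 (H = 1/((-6 - 1) + 52) = 1/(-7 + 52) = 1/45 ≈ 0.022222)
s(-1) + H*l(-8, -11) = (2 - 1*(-1)) + (-13/4 + (1/4)*(-11))/45 = (2 + 1) + (-13/4 - 11/4)/45 = 3 + (1/45)*(-6) = 3 - 2/15 = 43/15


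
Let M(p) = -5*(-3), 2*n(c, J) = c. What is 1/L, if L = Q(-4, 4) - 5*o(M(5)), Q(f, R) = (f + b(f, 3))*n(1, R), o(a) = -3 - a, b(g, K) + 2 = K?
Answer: 2/177 ≈ 0.011299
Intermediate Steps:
b(g, K) = -2 + K
n(c, J) = c/2
M(p) = 15
Q(f, R) = ½ + f/2 (Q(f, R) = (f + (-2 + 3))*((½)*1) = (f + 1)*(½) = (1 + f)*(½) = ½ + f/2)
L = 177/2 (L = (½ + (½)*(-4)) - 5*(-3 - 1*15) = (½ - 2) - 5*(-3 - 15) = -3/2 - 5*(-18) = -3/2 + 90 = 177/2 ≈ 88.500)
1/L = 1/(177/2) = 2/177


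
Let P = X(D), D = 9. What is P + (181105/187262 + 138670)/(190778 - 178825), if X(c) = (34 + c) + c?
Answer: 142361622317/2238342686 ≈ 63.601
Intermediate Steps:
X(c) = 34 + 2*c
P = 52 (P = 34 + 2*9 = 34 + 18 = 52)
P + (181105/187262 + 138670)/(190778 - 178825) = 52 + (181105/187262 + 138670)/(190778 - 178825) = 52 + (181105*(1/187262) + 138670)/11953 = 52 + (181105/187262 + 138670)*(1/11953) = 52 + (25967802645/187262)*(1/11953) = 52 + 25967802645/2238342686 = 142361622317/2238342686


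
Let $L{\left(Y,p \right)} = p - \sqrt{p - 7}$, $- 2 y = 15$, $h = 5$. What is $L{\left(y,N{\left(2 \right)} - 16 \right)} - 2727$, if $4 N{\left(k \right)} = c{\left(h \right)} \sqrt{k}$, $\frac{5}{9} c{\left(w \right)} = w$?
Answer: $-2743 + \frac{9 \sqrt{2}}{4} - \frac{i \sqrt{92 - 9 \sqrt{2}}}{2} \approx -2739.8 - 4.4517 i$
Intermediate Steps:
$c{\left(w \right)} = \frac{9 w}{5}$
$y = - \frac{15}{2}$ ($y = \left(- \frac{1}{2}\right) 15 = - \frac{15}{2} \approx -7.5$)
$N{\left(k \right)} = \frac{9 \sqrt{k}}{4}$ ($N{\left(k \right)} = \frac{\frac{9}{5} \cdot 5 \sqrt{k}}{4} = \frac{9 \sqrt{k}}{4}$)
$L{\left(Y,p \right)} = p - \sqrt{-7 + p}$
$L{\left(y,N{\left(2 \right)} - 16 \right)} - 2727 = \left(\left(\frac{9 \sqrt{2}}{4} - 16\right) - \sqrt{-7 + \left(\frac{9 \sqrt{2}}{4} - 16\right)}\right) - 2727 = \left(\left(\frac{9 \sqrt{2}}{4} - 16\right) - \sqrt{-7 - \left(16 - \frac{9 \sqrt{2}}{4}\right)}\right) - 2727 = \left(\left(-16 + \frac{9 \sqrt{2}}{4}\right) - \sqrt{-7 - \left(16 - \frac{9 \sqrt{2}}{4}\right)}\right) - 2727 = \left(\left(-16 + \frac{9 \sqrt{2}}{4}\right) - \sqrt{-23 + \frac{9 \sqrt{2}}{4}}\right) - 2727 = \left(-16 - \sqrt{-23 + \frac{9 \sqrt{2}}{4}} + \frac{9 \sqrt{2}}{4}\right) - 2727 = -2743 - \sqrt{-23 + \frac{9 \sqrt{2}}{4}} + \frac{9 \sqrt{2}}{4}$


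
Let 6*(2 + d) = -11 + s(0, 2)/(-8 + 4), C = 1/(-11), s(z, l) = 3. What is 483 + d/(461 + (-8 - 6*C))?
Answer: 57831443/119736 ≈ 482.99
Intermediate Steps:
C = -1/11 (C = 1*(-1/11) = -1/11 ≈ -0.090909)
d = -95/24 (d = -2 + (-11 + 3/(-8 + 4))/6 = -2 + (-11 + 3/(-4))/6 = -2 + (-11 + 3*(-1/4))/6 = -2 + (-11 - 3/4)/6 = -2 + (1/6)*(-47/4) = -2 - 47/24 = -95/24 ≈ -3.9583)
483 + d/(461 + (-8 - 6*C)) = 483 - 95/24/(461 + (-8 - 6*(-1/11))) = 483 - 95/24/(461 + (-8 + 6/11)) = 483 - 95/24/(461 - 82/11) = 483 - 95/24/(4989/11) = 483 + (11/4989)*(-95/24) = 483 - 1045/119736 = 57831443/119736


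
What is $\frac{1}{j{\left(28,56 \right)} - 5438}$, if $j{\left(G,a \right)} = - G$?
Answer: $- \frac{1}{5466} \approx -0.00018295$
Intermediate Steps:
$\frac{1}{j{\left(28,56 \right)} - 5438} = \frac{1}{\left(-1\right) 28 - 5438} = \frac{1}{-28 - 5438} = \frac{1}{-5466} = - \frac{1}{5466}$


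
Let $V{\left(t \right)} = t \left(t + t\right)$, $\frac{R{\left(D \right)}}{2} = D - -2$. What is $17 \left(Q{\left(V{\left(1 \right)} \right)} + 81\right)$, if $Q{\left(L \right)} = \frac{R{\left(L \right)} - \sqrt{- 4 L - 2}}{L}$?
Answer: $1445 - \frac{17 i \sqrt{10}}{2} \approx 1445.0 - 26.879 i$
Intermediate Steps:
$R{\left(D \right)} = 4 + 2 D$ ($R{\left(D \right)} = 2 \left(D - -2\right) = 2 \left(D + 2\right) = 2 \left(2 + D\right) = 4 + 2 D$)
$V{\left(t \right)} = 2 t^{2}$ ($V{\left(t \right)} = t 2 t = 2 t^{2}$)
$Q{\left(L \right)} = \frac{4 - \sqrt{-2 - 4 L} + 2 L}{L}$ ($Q{\left(L \right)} = \frac{\left(4 + 2 L\right) - \sqrt{- 4 L - 2}}{L} = \frac{\left(4 + 2 L\right) - \sqrt{-2 - 4 L}}{L} = \frac{4 - \sqrt{-2 - 4 L} + 2 L}{L}$)
$17 \left(Q{\left(V{\left(1 \right)} \right)} + 81\right) = 17 \left(\frac{4 - \sqrt{-2 - 4 \cdot 2 \cdot 1^{2}} + 2 \cdot 2 \cdot 1^{2}}{2 \cdot 1^{2}} + 81\right) = 17 \left(\frac{4 - \sqrt{-2 - 4 \cdot 2 \cdot 1} + 2 \cdot 2 \cdot 1}{2 \cdot 1} + 81\right) = 17 \left(\frac{4 - \sqrt{-2 - 8} + 2 \cdot 2}{2} + 81\right) = 17 \left(\frac{4 - \sqrt{-2 - 8} + 4}{2} + 81\right) = 17 \left(\frac{4 - \sqrt{-10} + 4}{2} + 81\right) = 17 \left(\frac{4 - i \sqrt{10} + 4}{2} + 81\right) = 17 \left(\frac{8 - i \sqrt{10}}{2} + 81\right) = 17 \left(\left(4 - \frac{i \sqrt{10}}{2}\right) + 81\right) = 17 \left(85 - \frac{i \sqrt{10}}{2}\right) = 1445 - \frac{17 i \sqrt{10}}{2}$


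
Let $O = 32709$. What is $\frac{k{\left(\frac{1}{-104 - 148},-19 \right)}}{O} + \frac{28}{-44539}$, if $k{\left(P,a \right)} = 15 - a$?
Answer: $\frac{598474}{1456826151} \approx 0.00041081$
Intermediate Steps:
$\frac{k{\left(\frac{1}{-104 - 148},-19 \right)}}{O} + \frac{28}{-44539} = \frac{15 - -19}{32709} + \frac{28}{-44539} = \left(15 + 19\right) \frac{1}{32709} + 28 \left(- \frac{1}{44539}\right) = 34 \cdot \frac{1}{32709} - \frac{28}{44539} = \frac{34}{32709} - \frac{28}{44539} = \frac{598474}{1456826151}$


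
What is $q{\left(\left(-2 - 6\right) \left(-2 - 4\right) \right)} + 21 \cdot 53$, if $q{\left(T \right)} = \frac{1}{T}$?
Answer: $\frac{53425}{48} \approx 1113.0$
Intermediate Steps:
$q{\left(\left(-2 - 6\right) \left(-2 - 4\right) \right)} + 21 \cdot 53 = \frac{1}{\left(-2 - 6\right) \left(-2 - 4\right)} + 21 \cdot 53 = \frac{1}{\left(-8\right) \left(-6\right)} + 1113 = \frac{1}{48} + 1113 = \frac{53425}{48}$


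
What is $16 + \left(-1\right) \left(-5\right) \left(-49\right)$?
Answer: $-229$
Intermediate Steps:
$16 + \left(-1\right) \left(-5\right) \left(-49\right) = 16 + 5 \left(-49\right) = 16 - 245 = -229$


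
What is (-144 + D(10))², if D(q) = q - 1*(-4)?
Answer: 16900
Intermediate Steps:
D(q) = 4 + q (D(q) = q + 4 = 4 + q)
(-144 + D(10))² = (-144 + (4 + 10))² = (-144 + 14)² = (-130)² = 16900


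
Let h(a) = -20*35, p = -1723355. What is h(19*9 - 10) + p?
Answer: -1724055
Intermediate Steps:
h(a) = -700
h(19*9 - 10) + p = -700 - 1723355 = -1724055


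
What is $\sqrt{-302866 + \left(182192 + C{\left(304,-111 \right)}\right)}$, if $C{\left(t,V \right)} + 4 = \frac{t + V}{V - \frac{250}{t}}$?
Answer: $\frac{i \sqrt{34864132554094}}{16997} \approx 347.39 i$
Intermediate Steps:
$C{\left(t,V \right)} = -4 + \frac{V + t}{V - \frac{250}{t}}$ ($C{\left(t,V \right)} = -4 + \frac{t + V}{V - \frac{250}{t}} = -4 + \frac{V + t}{V - \frac{250}{t}}$)
$\sqrt{-302866 + \left(182192 + C{\left(304,-111 \right)}\right)} = \sqrt{-302866 + \left(182192 + \frac{1000 + 304^{2} - \left(-333\right) 304}{-250 - 33744}\right)} = \sqrt{-302866 + \left(182192 + \frac{1000 + 92416 + 101232}{-250 - 33744}\right)} = \sqrt{-302866 + \left(182192 + \frac{1}{-33994} \cdot 194648\right)} = \sqrt{-302866 + \left(182192 - \frac{97324}{16997}\right)} = \sqrt{-302866 + \frac{3096620100}{16997}} = \sqrt{- \frac{2051193302}{16997}} = \frac{i \sqrt{34864132554094}}{16997}$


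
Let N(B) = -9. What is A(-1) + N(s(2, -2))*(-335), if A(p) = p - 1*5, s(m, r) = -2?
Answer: 3009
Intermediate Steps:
A(p) = -5 + p (A(p) = p - 5 = -5 + p)
A(-1) + N(s(2, -2))*(-335) = (-5 - 1) - 9*(-335) = -6 + 3015 = 3009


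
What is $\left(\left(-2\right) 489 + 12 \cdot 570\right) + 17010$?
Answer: $22872$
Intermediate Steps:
$\left(\left(-2\right) 489 + 12 \cdot 570\right) + 17010 = \left(-978 + 6840\right) + 17010 = 5862 + 17010 = 22872$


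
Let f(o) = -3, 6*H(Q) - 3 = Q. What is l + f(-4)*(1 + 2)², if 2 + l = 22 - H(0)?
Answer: -15/2 ≈ -7.5000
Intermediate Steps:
H(Q) = ½ + Q/6
l = 39/2 (l = -2 + (22 - (½ + (⅙)*0)) = -2 + (22 - (½ + 0)) = -2 + (22 - 1*½) = -2 + (22 - ½) = -2 + 43/2 = 39/2 ≈ 19.500)
l + f(-4)*(1 + 2)² = 39/2 - 3*(1 + 2)² = 39/2 - 3*3² = 39/2 - 3*9 = 39/2 - 27 = -15/2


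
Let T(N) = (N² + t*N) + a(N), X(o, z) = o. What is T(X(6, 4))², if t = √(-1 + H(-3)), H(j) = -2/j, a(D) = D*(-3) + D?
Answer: 564 + 96*I*√3 ≈ 564.0 + 166.28*I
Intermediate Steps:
a(D) = -2*D (a(D) = -3*D + D = -2*D)
t = I*√3/3 (t = √(-1 - 2/(-3)) = √(-1 - 2*(-⅓)) = √(-1 + ⅔) = √(-⅓) = I*√3/3 ≈ 0.57735*I)
T(N) = N² - 2*N + I*N*√3/3 (T(N) = (N² + (I*√3/3)*N) - 2*N = (N² + I*N*√3/3) - 2*N = N² - 2*N + I*N*√3/3)
T(X(6, 4))² = ((⅓)*6*(-6 + 3*6 + I*√3))² = ((⅓)*6*(-6 + 18 + I*√3))² = ((⅓)*6*(12 + I*√3))² = (24 + 2*I*√3)²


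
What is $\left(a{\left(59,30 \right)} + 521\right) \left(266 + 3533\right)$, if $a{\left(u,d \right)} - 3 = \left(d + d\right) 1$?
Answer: $2218616$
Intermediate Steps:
$a{\left(u,d \right)} = 3 + 2 d$ ($a{\left(u,d \right)} = 3 + \left(d + d\right) 1 = 3 + 2 d 1 = 3 + 2 d$)
$\left(a{\left(59,30 \right)} + 521\right) \left(266 + 3533\right) = \left(\left(3 + 2 \cdot 30\right) + 521\right) \left(266 + 3533\right) = \left(\left(3 + 60\right) + 521\right) 3799 = \left(63 + 521\right) 3799 = 584 \cdot 3799 = 2218616$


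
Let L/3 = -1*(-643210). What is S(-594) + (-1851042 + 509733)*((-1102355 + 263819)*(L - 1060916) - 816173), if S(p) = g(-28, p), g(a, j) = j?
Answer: 977074903146729399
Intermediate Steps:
L = 1929630 (L = 3*(-1*(-643210)) = 3*643210 = 1929630)
S(p) = p
S(-594) + (-1851042 + 509733)*((-1102355 + 263819)*(L - 1060916) - 816173) = -594 + (-1851042 + 509733)*((-1102355 + 263819)*(1929630 - 1060916) - 816173) = -594 - 1341309*(-838536*868714 - 816173) = -594 - 1341309*(-728447962704 - 816173) = -594 - 1341309*(-728448778877) = -594 + 977074903146729993 = 977074903146729399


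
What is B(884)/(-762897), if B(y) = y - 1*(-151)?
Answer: -345/254299 ≈ -0.0013567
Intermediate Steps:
B(y) = 151 + y (B(y) = y + 151 = 151 + y)
B(884)/(-762897) = (151 + 884)/(-762897) = 1035*(-1/762897) = -345/254299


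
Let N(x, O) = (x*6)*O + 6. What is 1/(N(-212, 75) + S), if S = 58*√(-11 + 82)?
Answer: -47697/4549888196 - 29*√71/4549888196 ≈ -1.0537e-5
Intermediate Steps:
S = 58*√71 ≈ 488.72
N(x, O) = 6 + 6*O*x (N(x, O) = (6*x)*O + 6 = 6*O*x + 6 = 6 + 6*O*x)
1/(N(-212, 75) + S) = 1/((6 + 6*75*(-212)) + 58*√71) = 1/((6 - 95400) + 58*√71) = 1/(-95394 + 58*√71)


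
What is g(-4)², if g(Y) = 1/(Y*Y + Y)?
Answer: 1/144 ≈ 0.0069444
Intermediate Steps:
g(Y) = 1/(Y + Y²) (g(Y) = 1/(Y² + Y) = 1/(Y + Y²))
g(-4)² = (1/((-4)*(1 - 4)))² = (-¼/(-3))² = (-¼*(-⅓))² = (1/12)² = 1/144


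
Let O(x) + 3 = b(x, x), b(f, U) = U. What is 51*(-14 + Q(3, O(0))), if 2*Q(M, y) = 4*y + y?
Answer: -2193/2 ≈ -1096.5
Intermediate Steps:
O(x) = -3 + x
Q(M, y) = 5*y/2 (Q(M, y) = (4*y + y)/2 = (5*y)/2 = 5*y/2)
51*(-14 + Q(3, O(0))) = 51*(-14 + 5*(-3 + 0)/2) = 51*(-14 + (5/2)*(-3)) = 51*(-14 - 15/2) = 51*(-43/2) = -2193/2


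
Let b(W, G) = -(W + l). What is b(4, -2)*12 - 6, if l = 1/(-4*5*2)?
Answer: -537/10 ≈ -53.700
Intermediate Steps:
l = -1/40 (l = 1/(-20*2) = 1/(-40) = -1/40 ≈ -0.025000)
b(W, G) = 1/40 - W (b(W, G) = -(W - 1/40) = -(-1/40 + W) = 1/40 - W)
b(4, -2)*12 - 6 = (1/40 - 1*4)*12 - 6 = (1/40 - 4)*12 - 6 = -159/40*12 - 6 = -477/10 - 6 = -537/10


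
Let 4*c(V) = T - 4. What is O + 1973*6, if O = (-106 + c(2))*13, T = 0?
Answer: 10447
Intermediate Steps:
c(V) = -1 (c(V) = (0 - 4)/4 = (¼)*(-4) = -1)
O = -1391 (O = (-106 - 1)*13 = -107*13 = -1391)
O + 1973*6 = -1391 + 1973*6 = -1391 + 11838 = 10447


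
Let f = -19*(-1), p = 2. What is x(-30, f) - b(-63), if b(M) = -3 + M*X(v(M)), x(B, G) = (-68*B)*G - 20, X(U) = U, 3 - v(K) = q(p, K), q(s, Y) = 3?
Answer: 38743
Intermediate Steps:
f = 19
v(K) = 0 (v(K) = 3 - 1*3 = 3 - 3 = 0)
x(B, G) = -20 - 68*B*G (x(B, G) = -68*B*G - 20 = -20 - 68*B*G)
b(M) = -3 (b(M) = -3 + M*0 = -3 + 0 = -3)
x(-30, f) - b(-63) = (-20 - 68*(-30)*19) - 1*(-3) = (-20 + 38760) + 3 = 38740 + 3 = 38743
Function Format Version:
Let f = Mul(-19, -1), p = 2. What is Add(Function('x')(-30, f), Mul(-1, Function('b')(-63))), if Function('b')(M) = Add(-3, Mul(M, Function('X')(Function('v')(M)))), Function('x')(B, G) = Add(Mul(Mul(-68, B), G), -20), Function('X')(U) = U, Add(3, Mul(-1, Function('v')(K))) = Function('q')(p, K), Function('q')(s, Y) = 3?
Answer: 38743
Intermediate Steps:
f = 19
Function('v')(K) = 0 (Function('v')(K) = Add(3, Mul(-1, 3)) = Add(3, -3) = 0)
Function('x')(B, G) = Add(-20, Mul(-68, B, G)) (Function('x')(B, G) = Add(Mul(-68, B, G), -20) = Add(-20, Mul(-68, B, G)))
Function('b')(M) = -3 (Function('b')(M) = Add(-3, Mul(M, 0)) = Add(-3, 0) = -3)
Add(Function('x')(-30, f), Mul(-1, Function('b')(-63))) = Add(Add(-20, Mul(-68, -30, 19)), Mul(-1, -3)) = Add(Add(-20, 38760), 3) = Add(38740, 3) = 38743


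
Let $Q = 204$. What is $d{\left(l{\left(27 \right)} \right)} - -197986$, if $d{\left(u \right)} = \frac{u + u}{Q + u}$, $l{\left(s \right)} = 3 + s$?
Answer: $\frac{7721464}{39} \approx 1.9799 \cdot 10^{5}$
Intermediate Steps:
$d{\left(u \right)} = \frac{2 u}{204 + u}$ ($d{\left(u \right)} = \frac{u + u}{204 + u} = \frac{2 u}{204 + u}$)
$d{\left(l{\left(27 \right)} \right)} - -197986 = \frac{2 \left(3 + 27\right)}{204 + \left(3 + 27\right)} - -197986 = 2 \cdot 30 \frac{1}{204 + 30} + 197986 = 2 \cdot 30 \cdot \frac{1}{234} + 197986 = \frac{10}{39} + 197986 = \frac{7721464}{39}$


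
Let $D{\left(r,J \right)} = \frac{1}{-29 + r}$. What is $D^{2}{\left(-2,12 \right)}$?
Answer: $\frac{1}{961} \approx 0.0010406$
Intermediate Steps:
$D^{2}{\left(-2,12 \right)} = \left(\frac{1}{-29 - 2}\right)^{2} = \left(\frac{1}{-31}\right)^{2} = \left(- \frac{1}{31}\right)^{2} = \frac{1}{961}$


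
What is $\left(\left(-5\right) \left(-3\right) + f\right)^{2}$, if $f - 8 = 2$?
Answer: $625$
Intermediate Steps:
$f = 10$ ($f = 8 + 2 = 10$)
$\left(\left(-5\right) \left(-3\right) + f\right)^{2} = \left(\left(-5\right) \left(-3\right) + 10\right)^{2} = \left(15 + 10\right)^{2} = 25^{2} = 625$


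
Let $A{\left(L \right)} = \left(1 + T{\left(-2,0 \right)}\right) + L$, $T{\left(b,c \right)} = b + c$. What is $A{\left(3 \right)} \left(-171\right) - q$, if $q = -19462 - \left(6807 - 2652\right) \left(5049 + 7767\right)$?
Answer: $53269600$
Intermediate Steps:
$A{\left(L \right)} = -1 + L$ ($A{\left(L \right)} = \left(1 + \left(-2 + 0\right)\right) + L = \left(1 - 2\right) + L = -1 + L$)
$q = -53269942$ ($q = -19462 - 4155 \cdot 12816 = -19462 - 53250480 = -53269942$)
$A{\left(3 \right)} \left(-171\right) - q = \left(-1 + 3\right) \left(-171\right) - -53269942 = 2 \left(-171\right) + 53269942 = -342 + 53269942 = 53269600$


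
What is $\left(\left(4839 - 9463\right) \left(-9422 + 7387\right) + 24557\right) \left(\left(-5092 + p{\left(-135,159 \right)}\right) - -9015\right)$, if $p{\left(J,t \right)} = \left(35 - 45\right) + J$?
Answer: $35643151866$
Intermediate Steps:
$p{\left(J,t \right)} = -10 + J$
$\left(\left(4839 - 9463\right) \left(-9422 + 7387\right) + 24557\right) \left(\left(-5092 + p{\left(-135,159 \right)}\right) - -9015\right) = \left(\left(4839 - 9463\right) \left(-9422 + 7387\right) + 24557\right) \left(\left(-5092 - 145\right) - -9015\right) = \left(\left(-4624\right) \left(-2035\right) + 24557\right) \left(\left(-5092 - 145\right) + \left(-1158 + 10173\right)\right) = \left(9409840 + 24557\right) \left(-5237 + 9015\right) = 9434397 \cdot 3778 = 35643151866$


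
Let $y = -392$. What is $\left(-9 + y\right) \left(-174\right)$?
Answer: $69774$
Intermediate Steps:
$\left(-9 + y\right) \left(-174\right) = \left(-9 - 392\right) \left(-174\right) = \left(-401\right) \left(-174\right) = 69774$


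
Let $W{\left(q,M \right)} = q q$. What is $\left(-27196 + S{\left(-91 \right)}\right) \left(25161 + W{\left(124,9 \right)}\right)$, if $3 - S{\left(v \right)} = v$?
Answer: $-1098633774$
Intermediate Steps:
$S{\left(v \right)} = 3 - v$
$W{\left(q,M \right)} = q^{2}$
$\left(-27196 + S{\left(-91 \right)}\right) \left(25161 + W{\left(124,9 \right)}\right) = \left(-27196 + \left(3 - -91\right)\right) \left(25161 + 124^{2}\right) = \left(-27196 + \left(3 + 91\right)\right) \left(25161 + 15376\right) = \left(-27196 + 94\right) 40537 = \left(-27102\right) 40537 = -1098633774$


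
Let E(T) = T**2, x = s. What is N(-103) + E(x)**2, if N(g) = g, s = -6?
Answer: 1193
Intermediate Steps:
x = -6
N(-103) + E(x)**2 = -103 + ((-6)**2)**2 = -103 + 36**2 = -103 + 1296 = 1193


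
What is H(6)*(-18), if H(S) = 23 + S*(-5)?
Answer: 126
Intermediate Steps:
H(S) = 23 - 5*S
H(6)*(-18) = (23 - 5*6)*(-18) = (23 - 30)*(-18) = -7*(-18) = 126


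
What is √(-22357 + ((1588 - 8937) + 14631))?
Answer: 15*I*√67 ≈ 122.78*I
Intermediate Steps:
√(-22357 + ((1588 - 8937) + 14631)) = √(-22357 + (-7349 + 14631)) = √(-22357 + 7282) = √(-15075) = 15*I*√67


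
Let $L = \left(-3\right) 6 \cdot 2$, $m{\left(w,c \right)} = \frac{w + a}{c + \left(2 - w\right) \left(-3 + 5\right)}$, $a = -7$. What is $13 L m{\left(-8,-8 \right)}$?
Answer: $585$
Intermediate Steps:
$m{\left(w,c \right)} = \frac{-7 + w}{4 + c - 2 w}$ ($m{\left(w,c \right)} = \frac{w - 7}{c + \left(2 - w\right) \left(-3 + 5\right)} = \frac{-7 + w}{c + \left(2 - w\right) 2} = \frac{-7 + w}{c - \left(-4 + 2 w\right)} = \frac{-7 + w}{4 + c - 2 w}$)
$L = -36$ ($L = \left(-18\right) 2 = -36$)
$13 L m{\left(-8,-8 \right)} = 13 \left(-36\right) \frac{-7 - 8}{4 - 8 - -16} = - 468 \frac{1}{4 - 8 + 16} \left(-15\right) = - 468 \cdot \frac{1}{12} \left(-15\right) = \left(-468\right) \left(- \frac{5}{4}\right) = 585$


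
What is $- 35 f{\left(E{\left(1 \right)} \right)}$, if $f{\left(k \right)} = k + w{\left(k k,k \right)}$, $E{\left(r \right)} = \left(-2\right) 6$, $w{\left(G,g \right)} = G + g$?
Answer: $-4200$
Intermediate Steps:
$E{\left(r \right)} = -12$
$f{\left(k \right)} = k^{2} + 2 k$ ($f{\left(k \right)} = k + \left(k k + k\right) = k + \left(k^{2} + k\right) = k + \left(k + k^{2}\right) = k^{2} + 2 k$)
$- 35 f{\left(E{\left(1 \right)} \right)} = - 35 \left(- 12 \left(2 - 12\right)\right) = - 35 \left(\left(-12\right) \left(-10\right)\right) = \left(-35\right) 120 = -4200$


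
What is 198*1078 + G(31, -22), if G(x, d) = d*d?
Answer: 213928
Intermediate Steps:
G(x, d) = d**2
198*1078 + G(31, -22) = 198*1078 + (-22)**2 = 213444 + 484 = 213928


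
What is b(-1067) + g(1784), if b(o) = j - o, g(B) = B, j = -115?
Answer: 2736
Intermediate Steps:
b(o) = -115 - o
b(-1067) + g(1784) = (-115 - 1*(-1067)) + 1784 = (-115 + 1067) + 1784 = 952 + 1784 = 2736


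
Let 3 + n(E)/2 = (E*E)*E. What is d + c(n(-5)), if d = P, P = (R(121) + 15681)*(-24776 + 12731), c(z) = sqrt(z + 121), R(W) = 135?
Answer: -190503720 + 3*I*sqrt(15) ≈ -1.905e+8 + 11.619*I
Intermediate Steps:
n(E) = -6 + 2*E**3 (n(E) = -6 + 2*((E*E)*E) = -6 + 2*(E**2*E) = -6 + 2*E**3)
c(z) = sqrt(121 + z)
P = -190503720 (P = (135 + 15681)*(-24776 + 12731) = 15816*(-12045) = -190503720)
d = -190503720
d + c(n(-5)) = -190503720 + sqrt(121 + (-6 + 2*(-5)**3)) = -190503720 + sqrt(121 + (-6 + 2*(-125))) = -190503720 + sqrt(121 + (-6 - 250)) = -190503720 + sqrt(121 - 256) = -190503720 + sqrt(-135) = -190503720 + 3*I*sqrt(15)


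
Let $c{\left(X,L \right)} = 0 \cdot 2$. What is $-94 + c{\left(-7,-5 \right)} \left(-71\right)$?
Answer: $-94$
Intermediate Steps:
$c{\left(X,L \right)} = 0$
$-94 + c{\left(-7,-5 \right)} \left(-71\right) = -94 + 0 \left(-71\right) = -94 + 0 = -94$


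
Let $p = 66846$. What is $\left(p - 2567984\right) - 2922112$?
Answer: $-5423250$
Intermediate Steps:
$\left(p - 2567984\right) - 2922112 = \left(66846 - 2567984\right) - 2922112 = -2501138 - 2922112 = -5423250$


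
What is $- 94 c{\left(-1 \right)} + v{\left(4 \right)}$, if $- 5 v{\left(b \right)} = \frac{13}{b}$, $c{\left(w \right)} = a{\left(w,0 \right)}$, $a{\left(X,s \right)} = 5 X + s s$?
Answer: $\frac{9387}{20} \approx 469.35$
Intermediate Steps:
$a{\left(X,s \right)} = s^{2} + 5 X$ ($a{\left(X,s \right)} = 5 X + s^{2} = s^{2} + 5 X$)
$c{\left(w \right)} = 5 w$ ($c{\left(w \right)} = 0^{2} + 5 w = 0 + 5 w = 5 w$)
$v{\left(b \right)} = - \frac{13}{5 b}$ ($v{\left(b \right)} = - \frac{13 \frac{1}{b}}{5} = - \frac{13}{5 b}$)
$- 94 c{\left(-1 \right)} + v{\left(4 \right)} = - 94 \cdot 5 \left(-1\right) - \frac{13}{5 \cdot 4} = \left(-94\right) \left(-5\right) - \frac{13}{20} = 470 - \frac{13}{20} = \frac{9387}{20}$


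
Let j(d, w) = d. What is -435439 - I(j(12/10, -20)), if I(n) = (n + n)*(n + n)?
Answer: -10886119/25 ≈ -4.3545e+5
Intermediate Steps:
I(n) = 4*n² (I(n) = (2*n)*(2*n) = 4*n²)
-435439 - I(j(12/10, -20)) = -435439 - 4*(12/10)² = -435439 - 4*(12*(⅒))² = -435439 - 4*(6/5)² = -435439 - 4*36/25 = -435439 - 1*144/25 = -435439 - 144/25 = -10886119/25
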